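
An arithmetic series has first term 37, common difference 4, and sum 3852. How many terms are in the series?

Using S = n/2 × [2a + (n-1)d]
3852 = n/2 × [2(37) + (n-1)(4)]
3852 = n/2 × [74 + 4n - 4]
7704 = n × [70 + 4n]
4n² + (70)n - 7704 = 0
Discriminant: Δ = (70)² - 4(4)(-7704) = 4900 + 123264 = 128164
√Δ = 358
n = [-(70) + √Δ] / (2·4) = (-70 + 358) / 8 = 288 / 8 = 36
(The negative root is discarded since n must be a positive integer.)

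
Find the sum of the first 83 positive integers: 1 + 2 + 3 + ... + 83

Formula: ∑k = n(n+1)/2
= 83×84/2
= 6972/2
= 3486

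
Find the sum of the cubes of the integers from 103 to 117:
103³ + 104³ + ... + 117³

Use ∑_{k=1}^{n} k³ = [n(n+1)/2]², then subtract the first 102 terms.
∑_{k=1}^{117} k³ = [117×118/2]² = 6903² = 47651409
∑_{k=1}^{102} k³ = [102×103/2]² = 5253² = 27594009
∑_{k=103}^{117} k³ = 47651409 - 27594009 = 20057400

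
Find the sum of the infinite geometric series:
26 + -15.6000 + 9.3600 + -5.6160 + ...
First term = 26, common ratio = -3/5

For |r| < 1, S = a / (1 - r)
S = 26 / (1 - (-3/5))
S = 26 / (8/5)
S = 65/4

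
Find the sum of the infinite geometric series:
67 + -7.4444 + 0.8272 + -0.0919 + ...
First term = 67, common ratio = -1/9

For |r| < 1, S = a / (1 - r)
S = 67 / (1 - (-1/9))
S = 67 / (10/9)
S = 603/10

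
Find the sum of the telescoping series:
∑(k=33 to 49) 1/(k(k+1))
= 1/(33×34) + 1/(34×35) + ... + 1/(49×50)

Partial fractions: 1/(k(k+1)) = 1/k - 1/(k+1)
The series telescopes:
= (1/33 - 1/34) + (1/34 - 1/35) + ... + (1/49 - 1/50)
= 1/33 - 1/50
= 17/1650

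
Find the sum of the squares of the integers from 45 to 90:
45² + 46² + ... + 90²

Use ∑_{k=1}^{n} k² = n(n+1)(2n+1)/6, then subtract the first 44 terms.
∑_{k=1}^{90} k² = 90×91×181/6 = 247065
∑_{k=1}^{44} k² = 44×45×89/6 = 29370
∑_{k=45}^{90} k² = 247065 - 29370 = 217695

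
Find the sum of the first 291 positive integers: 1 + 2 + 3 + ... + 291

Formula: ∑k = n(n+1)/2
= 291×292/2
= 84972/2
= 42486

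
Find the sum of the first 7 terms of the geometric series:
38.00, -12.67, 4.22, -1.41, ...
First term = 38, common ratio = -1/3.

Sₙ = a(1 - rⁿ) / (1 - r)
S_7 = 38(1 - (-1/3)^7) / (1 - (-1/3))
S_7 = 38(1 - (-1/2187)) / (4/3)
S_7 = 20786/729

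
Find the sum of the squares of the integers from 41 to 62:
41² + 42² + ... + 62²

Use ∑_{k=1}^{n} k² = n(n+1)(2n+1)/6, then subtract the first 40 terms.
∑_{k=1}^{62} k² = 62×63×125/6 = 81375
∑_{k=1}^{40} k² = 40×41×81/6 = 22140
∑_{k=41}^{62} k² = 81375 - 22140 = 59235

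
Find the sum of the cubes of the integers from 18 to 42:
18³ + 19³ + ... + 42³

Use ∑_{k=1}^{n} k³ = [n(n+1)/2]², then subtract the first 17 terms.
∑_{k=1}^{42} k³ = [42×43/2]² = 903² = 815409
∑_{k=1}^{17} k³ = [17×18/2]² = 153² = 23409
∑_{k=18}^{42} k³ = 815409 - 23409 = 792000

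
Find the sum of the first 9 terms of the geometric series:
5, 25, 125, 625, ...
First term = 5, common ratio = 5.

Sₙ = a(1 - rⁿ) / (1 - r)
S_9 = 5(1 - 5^9) / (1 - 5)
S_9 = 5(1 - 1953125) / (-4)
S_9 = 2441405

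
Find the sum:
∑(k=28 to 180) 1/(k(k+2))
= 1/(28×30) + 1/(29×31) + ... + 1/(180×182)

Partial fractions: 1/(k(k+2)) = (1/2)[1/k - 1/(k+2)]
Telescoping leaves the first two and last two terms:
= (1/2)[1/28 + 1/29 - 1/181 - 1/182]
= 113067/3821272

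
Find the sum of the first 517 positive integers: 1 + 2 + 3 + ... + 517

Formula: ∑k = n(n+1)/2
= 517×518/2
= 267806/2
= 133903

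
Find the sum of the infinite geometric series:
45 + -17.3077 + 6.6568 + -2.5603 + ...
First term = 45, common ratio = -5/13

For |r| < 1, S = a / (1 - r)
S = 45 / (1 - (-5/13))
S = 45 / (18/13)
S = 65/2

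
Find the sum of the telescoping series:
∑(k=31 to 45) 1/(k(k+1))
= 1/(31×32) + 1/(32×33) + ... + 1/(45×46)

Partial fractions: 1/(k(k+1)) = 1/k - 1/(k+1)
The series telescopes:
= (1/31 - 1/32) + (1/32 - 1/33) + ... + (1/45 - 1/46)
= 1/31 - 1/46
= 15/1426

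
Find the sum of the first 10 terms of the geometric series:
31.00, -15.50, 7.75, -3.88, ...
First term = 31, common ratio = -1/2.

Sₙ = a(1 - rⁿ) / (1 - r)
S_10 = 31(1 - (-1/2)^10) / (1 - (-1/2))
S_10 = 31(1 - (1/1024)) / (3/2)
S_10 = 10571/512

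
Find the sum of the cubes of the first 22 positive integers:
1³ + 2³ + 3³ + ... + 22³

Formula: ∑k³ = [n(n+1)/2]²
= [22×23/2]²
= 253²
= 64009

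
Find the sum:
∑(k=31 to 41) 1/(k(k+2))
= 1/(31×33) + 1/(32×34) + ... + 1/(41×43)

Partial fractions: 1/(k(k+2)) = (1/2)[1/k - 1/(k+2)]
Telescoping leaves the first two and last two terms:
= (1/2)[1/31 + 1/32 - 1/42 - 1/43]
= 14729/1791552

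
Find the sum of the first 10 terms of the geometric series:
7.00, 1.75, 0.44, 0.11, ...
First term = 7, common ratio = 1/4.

Sₙ = a(1 - rⁿ) / (1 - r)
S_10 = 7(1 - (1/4)^10) / (1 - (1/4))
S_10 = 7(1 - (1/1048576)) / (3/4)
S_10 = 2446675/262144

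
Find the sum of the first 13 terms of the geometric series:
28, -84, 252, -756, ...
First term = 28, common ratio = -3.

Sₙ = a(1 - rⁿ) / (1 - r)
S_13 = 28(1 - (-3)^13) / (1 - (-3))
S_13 = 28(1 - (-1594323)) / (4)
S_13 = 11160268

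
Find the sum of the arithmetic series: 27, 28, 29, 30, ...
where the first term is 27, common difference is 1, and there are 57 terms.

Sₙ = n/2 × (first + last)
Last term = a + (n-1)d = 27 + (57-1)×1 = 83
S_57 = 57/2 × (27 + 83)
S_57 = 57/2 × 110 = 3135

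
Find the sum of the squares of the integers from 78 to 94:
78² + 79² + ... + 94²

Use ∑_{k=1}^{n} k² = n(n+1)(2n+1)/6, then subtract the first 77 terms.
∑_{k=1}^{94} k² = 94×95×189/6 = 281295
∑_{k=1}^{77} k² = 77×78×155/6 = 155155
∑_{k=78}^{94} k² = 281295 - 155155 = 126140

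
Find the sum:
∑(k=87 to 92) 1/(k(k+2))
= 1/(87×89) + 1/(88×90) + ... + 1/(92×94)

Partial fractions: 1/(k(k+2)) = (1/2)[1/k - 1/(k+2)]
Telescoping leaves the first two and last two terms:
= (1/2)[1/87 + 1/88 - 1/93 - 1/94]
= 16363/22309584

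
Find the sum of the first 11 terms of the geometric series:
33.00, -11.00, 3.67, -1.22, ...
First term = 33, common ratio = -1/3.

Sₙ = a(1 - rⁿ) / (1 - r)
S_11 = 33(1 - (-1/3)^11) / (1 - (-1/3))
S_11 = 33(1 - (-1/177147)) / (4/3)
S_11 = 487157/19683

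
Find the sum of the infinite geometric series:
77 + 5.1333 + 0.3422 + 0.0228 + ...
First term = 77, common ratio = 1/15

For |r| < 1, S = a / (1 - r)
S = 77 / (1 - (1/15))
S = 77 / (14/15)
S = 165/2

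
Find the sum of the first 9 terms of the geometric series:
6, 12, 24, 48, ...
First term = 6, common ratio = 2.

Sₙ = a(1 - rⁿ) / (1 - r)
S_9 = 6(1 - 2^9) / (1 - 2)
S_9 = 6(1 - 512) / (-1)
S_9 = 3066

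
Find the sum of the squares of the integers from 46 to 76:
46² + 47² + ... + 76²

Use ∑_{k=1}^{n} k² = n(n+1)(2n+1)/6, then subtract the first 45 terms.
∑_{k=1}^{76} k² = 76×77×153/6 = 149226
∑_{k=1}^{45} k² = 45×46×91/6 = 31395
∑_{k=46}^{76} k² = 149226 - 31395 = 117831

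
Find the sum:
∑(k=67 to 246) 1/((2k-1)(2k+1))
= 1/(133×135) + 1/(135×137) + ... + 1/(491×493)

Partial fractions: 1/((2k-1)(2k+1)) = (1/2)[1/(2k-1) - 1/(2k+1)]
The series telescopes:
= (1/2)[1/133 - 1/493]
= 180/65569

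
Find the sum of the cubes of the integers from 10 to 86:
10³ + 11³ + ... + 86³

Use ∑_{k=1}^{n} k³ = [n(n+1)/2]², then subtract the first 9 terms.
∑_{k=1}^{86} k³ = [86×87/2]² = 3741² = 13995081
∑_{k=1}^{9} k³ = [9×10/2]² = 45² = 2025
∑_{k=10}^{86} k³ = 13995081 - 2025 = 13993056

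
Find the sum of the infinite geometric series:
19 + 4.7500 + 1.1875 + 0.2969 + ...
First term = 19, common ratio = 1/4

For |r| < 1, S = a / (1 - r)
S = 19 / (1 - (1/4))
S = 19 / (3/4)
S = 76/3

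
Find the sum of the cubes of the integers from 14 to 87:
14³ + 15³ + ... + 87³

Use ∑_{k=1}^{n} k³ = [n(n+1)/2]², then subtract the first 13 terms.
∑_{k=1}^{87} k³ = [87×88/2]² = 3828² = 14653584
∑_{k=1}^{13} k³ = [13×14/2]² = 91² = 8281
∑_{k=14}^{87} k³ = 14653584 - 8281 = 14645303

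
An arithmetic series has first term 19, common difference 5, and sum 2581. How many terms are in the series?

Using S = n/2 × [2a + (n-1)d]
2581 = n/2 × [2(19) + (n-1)(5)]
2581 = n/2 × [38 + 5n - 5]
5162 = n × [33 + 5n]
5n² + (33)n - 5162 = 0
Discriminant: Δ = (33)² - 4(5)(-5162) = 1089 + 103240 = 104329
√Δ = 323
n = [-(33) + √Δ] / (2·5) = (-33 + 323) / 10 = 290 / 10 = 29
(The negative root is discarded since n must be a positive integer.)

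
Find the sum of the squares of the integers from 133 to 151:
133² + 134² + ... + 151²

Use ∑_{k=1}^{n} k² = n(n+1)(2n+1)/6, then subtract the first 132 terms.
∑_{k=1}^{151} k² = 151×152×303/6 = 1159076
∑_{k=1}^{132} k² = 132×133×265/6 = 775390
∑_{k=133}^{151} k² = 1159076 - 775390 = 383686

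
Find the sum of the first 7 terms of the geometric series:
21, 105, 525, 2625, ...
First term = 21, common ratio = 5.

Sₙ = a(1 - rⁿ) / (1 - r)
S_7 = 21(1 - 5^7) / (1 - 5)
S_7 = 21(1 - 78125) / (-4)
S_7 = 410151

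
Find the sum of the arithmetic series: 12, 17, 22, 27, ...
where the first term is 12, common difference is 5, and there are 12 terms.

Sₙ = n/2 × (first + last)
Last term = a + (n-1)d = 12 + (12-1)×5 = 67
S_12 = 12/2 × (12 + 67)
S_12 = 12/2 × 79 = 474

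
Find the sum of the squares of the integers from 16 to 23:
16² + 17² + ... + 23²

Use ∑_{k=1}^{n} k² = n(n+1)(2n+1)/6, then subtract the first 15 terms.
∑_{k=1}^{23} k² = 23×24×47/6 = 4324
∑_{k=1}^{15} k² = 15×16×31/6 = 1240
∑_{k=16}^{23} k² = 4324 - 1240 = 3084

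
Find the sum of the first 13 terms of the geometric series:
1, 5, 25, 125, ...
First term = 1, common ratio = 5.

Sₙ = a(1 - rⁿ) / (1 - r)
S_13 = 1(1 - 5^13) / (1 - 5)
S_13 = 1(1 - 1220703125) / (-4)
S_13 = 305175781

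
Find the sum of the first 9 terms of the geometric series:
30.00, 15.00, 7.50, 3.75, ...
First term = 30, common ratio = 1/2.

Sₙ = a(1 - rⁿ) / (1 - r)
S_9 = 30(1 - (1/2)^9) / (1 - (1/2))
S_9 = 30(1 - (1/512)) / (1/2)
S_9 = 7665/128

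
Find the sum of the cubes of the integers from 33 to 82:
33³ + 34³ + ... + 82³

Use ∑_{k=1}^{n} k³ = [n(n+1)/2]², then subtract the first 32 terms.
∑_{k=1}^{82} k³ = [82×83/2]² = 3403² = 11580409
∑_{k=1}^{32} k³ = [32×33/2]² = 528² = 278784
∑_{k=33}^{82} k³ = 11580409 - 278784 = 11301625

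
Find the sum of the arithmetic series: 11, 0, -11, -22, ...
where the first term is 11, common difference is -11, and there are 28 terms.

Sₙ = n/2 × (first + last)
Last term = a + (n-1)d = 11 + (28-1)×(-11) = -286
S_28 = 28/2 × (11 + (-286))
S_28 = 28/2 × (-275) = -3850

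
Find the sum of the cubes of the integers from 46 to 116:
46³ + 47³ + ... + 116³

Use ∑_{k=1}^{n} k³ = [n(n+1)/2]², then subtract the first 45 terms.
∑_{k=1}^{116} k³ = [116×117/2]² = 6786² = 46049796
∑_{k=1}^{45} k³ = [45×46/2]² = 1035² = 1071225
∑_{k=46}^{116} k³ = 46049796 - 1071225 = 44978571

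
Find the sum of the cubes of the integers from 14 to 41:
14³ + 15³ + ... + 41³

Use ∑_{k=1}^{n} k³ = [n(n+1)/2]², then subtract the first 13 terms.
∑_{k=1}^{41} k³ = [41×42/2]² = 861² = 741321
∑_{k=1}^{13} k³ = [13×14/2]² = 91² = 8281
∑_{k=14}^{41} k³ = 741321 - 8281 = 733040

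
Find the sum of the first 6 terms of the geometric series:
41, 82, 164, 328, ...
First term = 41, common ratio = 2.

Sₙ = a(1 - rⁿ) / (1 - r)
S_6 = 41(1 - 2^6) / (1 - 2)
S_6 = 41(1 - 64) / (-1)
S_6 = 2583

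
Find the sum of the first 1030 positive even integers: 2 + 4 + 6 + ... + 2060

Sum of first n even numbers = n(n+1)
= 1030×1031
= 1061930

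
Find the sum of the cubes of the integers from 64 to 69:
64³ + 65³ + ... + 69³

Use ∑_{k=1}^{n} k³ = [n(n+1)/2]², then subtract the first 63 terms.
∑_{k=1}^{69} k³ = [69×70/2]² = 2415² = 5832225
∑_{k=1}^{63} k³ = [63×64/2]² = 2016² = 4064256
∑_{k=64}^{69} k³ = 5832225 - 4064256 = 1767969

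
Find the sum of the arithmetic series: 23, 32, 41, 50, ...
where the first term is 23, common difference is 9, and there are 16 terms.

Sₙ = n/2 × (first + last)
Last term = a + (n-1)d = 23 + (16-1)×9 = 158
S_16 = 16/2 × (23 + 158)
S_16 = 16/2 × 181 = 1448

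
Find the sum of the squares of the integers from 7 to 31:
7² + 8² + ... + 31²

Use ∑_{k=1}^{n} k² = n(n+1)(2n+1)/6, then subtract the first 6 terms.
∑_{k=1}^{31} k² = 31×32×63/6 = 10416
∑_{k=1}^{6} k² = 6×7×13/6 = 91
∑_{k=7}^{31} k² = 10416 - 91 = 10325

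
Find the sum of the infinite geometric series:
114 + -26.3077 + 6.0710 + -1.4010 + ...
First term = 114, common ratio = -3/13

For |r| < 1, S = a / (1 - r)
S = 114 / (1 - (-3/13))
S = 114 / (16/13)
S = 741/8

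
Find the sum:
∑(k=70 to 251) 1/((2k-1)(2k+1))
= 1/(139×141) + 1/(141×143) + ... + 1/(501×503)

Partial fractions: 1/((2k-1)(2k+1)) = (1/2)[1/(2k-1) - 1/(2k+1)]
The series telescopes:
= (1/2)[1/139 - 1/503]
= 182/69917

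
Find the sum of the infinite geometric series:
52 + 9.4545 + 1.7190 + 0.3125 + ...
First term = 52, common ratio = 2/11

For |r| < 1, S = a / (1 - r)
S = 52 / (1 - (2/11))
S = 52 / (9/11)
S = 572/9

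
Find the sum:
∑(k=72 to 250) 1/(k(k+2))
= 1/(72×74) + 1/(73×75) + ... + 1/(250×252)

Partial fractions: 1/(k(k+2)) = (1/2)[1/k - 1/(k+2)]
Telescoping leaves the first two and last two terms:
= (1/2)[1/72 + 1/73 - 1/251 - 1/252]
= 181327/18469584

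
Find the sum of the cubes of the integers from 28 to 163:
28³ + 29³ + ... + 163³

Use ∑_{k=1}^{n} k³ = [n(n+1)/2]², then subtract the first 27 terms.
∑_{k=1}^{163} k³ = [163×164/2]² = 13366² = 178649956
∑_{k=1}^{27} k³ = [27×28/2]² = 378² = 142884
∑_{k=28}^{163} k³ = 178649956 - 142884 = 178507072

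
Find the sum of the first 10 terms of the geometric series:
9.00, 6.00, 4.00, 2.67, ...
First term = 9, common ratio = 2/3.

Sₙ = a(1 - rⁿ) / (1 - r)
S_10 = 9(1 - (2/3)^10) / (1 - (2/3))
S_10 = 9(1 - (1024/59049)) / (1/3)
S_10 = 58025/2187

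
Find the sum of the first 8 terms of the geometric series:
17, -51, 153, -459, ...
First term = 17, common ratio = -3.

Sₙ = a(1 - rⁿ) / (1 - r)
S_8 = 17(1 - (-3)^8) / (1 - (-3))
S_8 = 17(1 - 6561) / (4)
S_8 = -27880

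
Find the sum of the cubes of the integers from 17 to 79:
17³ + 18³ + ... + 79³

Use ∑_{k=1}^{n} k³ = [n(n+1)/2]², then subtract the first 16 terms.
∑_{k=1}^{79} k³ = [79×80/2]² = 3160² = 9985600
∑_{k=1}^{16} k³ = [16×17/2]² = 136² = 18496
∑_{k=17}^{79} k³ = 9985600 - 18496 = 9967104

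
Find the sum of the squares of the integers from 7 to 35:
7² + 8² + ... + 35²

Use ∑_{k=1}^{n} k² = n(n+1)(2n+1)/6, then subtract the first 6 terms.
∑_{k=1}^{35} k² = 35×36×71/6 = 14910
∑_{k=1}^{6} k² = 6×7×13/6 = 91
∑_{k=7}^{35} k² = 14910 - 91 = 14819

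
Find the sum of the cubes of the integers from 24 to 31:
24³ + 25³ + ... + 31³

Use ∑_{k=1}^{n} k³ = [n(n+1)/2]², then subtract the first 23 terms.
∑_{k=1}^{31} k³ = [31×32/2]² = 496² = 246016
∑_{k=1}^{23} k³ = [23×24/2]² = 276² = 76176
∑_{k=24}^{31} k³ = 246016 - 76176 = 169840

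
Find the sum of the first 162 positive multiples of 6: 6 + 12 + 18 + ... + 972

Factor out 6: = 6(1 + 2 + ... + 162) = 6 × n(n+1)/2
= 6 × 162×163/2
= 6 × 13203
= 79218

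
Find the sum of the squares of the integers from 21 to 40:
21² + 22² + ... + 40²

Use ∑_{k=1}^{n} k² = n(n+1)(2n+1)/6, then subtract the first 20 terms.
∑_{k=1}^{40} k² = 40×41×81/6 = 22140
∑_{k=1}^{20} k² = 20×21×41/6 = 2870
∑_{k=21}^{40} k² = 22140 - 2870 = 19270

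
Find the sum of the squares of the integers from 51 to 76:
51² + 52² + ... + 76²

Use ∑_{k=1}^{n} k² = n(n+1)(2n+1)/6, then subtract the first 50 terms.
∑_{k=1}^{76} k² = 76×77×153/6 = 149226
∑_{k=1}^{50} k² = 50×51×101/6 = 42925
∑_{k=51}^{76} k² = 149226 - 42925 = 106301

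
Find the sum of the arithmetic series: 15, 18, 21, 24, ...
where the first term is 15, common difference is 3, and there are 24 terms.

Sₙ = n/2 × (first + last)
Last term = a + (n-1)d = 15 + (24-1)×3 = 84
S_24 = 24/2 × (15 + 84)
S_24 = 24/2 × 99 = 1188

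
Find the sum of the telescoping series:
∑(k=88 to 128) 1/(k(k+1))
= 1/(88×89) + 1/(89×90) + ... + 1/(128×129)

Partial fractions: 1/(k(k+1)) = 1/k - 1/(k+1)
The series telescopes:
= (1/88 - 1/89) + (1/89 - 1/90) + ... + (1/128 - 1/129)
= 1/88 - 1/129
= 41/11352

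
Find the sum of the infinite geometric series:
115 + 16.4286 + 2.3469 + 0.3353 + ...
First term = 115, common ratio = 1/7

For |r| < 1, S = a / (1 - r)
S = 115 / (1 - (1/7))
S = 115 / (6/7)
S = 805/6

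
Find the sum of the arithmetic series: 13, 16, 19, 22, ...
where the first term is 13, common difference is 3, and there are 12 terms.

Sₙ = n/2 × (first + last)
Last term = a + (n-1)d = 13 + (12-1)×3 = 46
S_12 = 12/2 × (13 + 46)
S_12 = 12/2 × 59 = 354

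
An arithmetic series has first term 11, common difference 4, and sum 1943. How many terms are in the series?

Using S = n/2 × [2a + (n-1)d]
1943 = n/2 × [2(11) + (n-1)(4)]
1943 = n/2 × [22 + 4n - 4]
3886 = n × [18 + 4n]
4n² + (18)n - 3886 = 0
Discriminant: Δ = (18)² - 4(4)(-3886) = 324 + 62176 = 62500
√Δ = 250
n = [-(18) + √Δ] / (2·4) = (-18 + 250) / 8 = 232 / 8 = 29
(The negative root is discarded since n must be a positive integer.)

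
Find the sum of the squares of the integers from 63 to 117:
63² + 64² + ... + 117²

Use ∑_{k=1}^{n} k² = n(n+1)(2n+1)/6, then subtract the first 62 terms.
∑_{k=1}^{117} k² = 117×118×235/6 = 540735
∑_{k=1}^{62} k² = 62×63×125/6 = 81375
∑_{k=63}^{117} k² = 540735 - 81375 = 459360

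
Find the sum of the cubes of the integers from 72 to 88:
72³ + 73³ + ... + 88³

Use ∑_{k=1}^{n} k³ = [n(n+1)/2]², then subtract the first 71 terms.
∑_{k=1}^{88} k³ = [88×89/2]² = 3916² = 15335056
∑_{k=1}^{71} k³ = [71×72/2]² = 2556² = 6533136
∑_{k=72}^{88} k³ = 15335056 - 6533136 = 8801920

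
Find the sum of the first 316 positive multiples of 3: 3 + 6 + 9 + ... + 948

Factor out 3: = 3(1 + 2 + ... + 316) = 3 × n(n+1)/2
= 3 × 316×317/2
= 3 × 50086
= 150258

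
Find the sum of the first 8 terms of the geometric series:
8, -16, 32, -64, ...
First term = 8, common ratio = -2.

Sₙ = a(1 - rⁿ) / (1 - r)
S_8 = 8(1 - (-2)^8) / (1 - (-2))
S_8 = 8(1 - 256) / (3)
S_8 = -680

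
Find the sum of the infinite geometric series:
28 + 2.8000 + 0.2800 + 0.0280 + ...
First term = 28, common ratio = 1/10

For |r| < 1, S = a / (1 - r)
S = 28 / (1 - (1/10))
S = 28 / (9/10)
S = 280/9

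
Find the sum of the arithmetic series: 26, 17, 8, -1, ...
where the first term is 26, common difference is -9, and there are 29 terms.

Sₙ = n/2 × (first + last)
Last term = a + (n-1)d = 26 + (29-1)×(-9) = -226
S_29 = 29/2 × (26 + (-226))
S_29 = 29/2 × (-200) = -2900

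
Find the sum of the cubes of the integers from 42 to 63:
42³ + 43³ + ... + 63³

Use ∑_{k=1}^{n} k³ = [n(n+1)/2]², then subtract the first 41 terms.
∑_{k=1}^{63} k³ = [63×64/2]² = 2016² = 4064256
∑_{k=1}^{41} k³ = [41×42/2]² = 861² = 741321
∑_{k=42}^{63} k³ = 4064256 - 741321 = 3322935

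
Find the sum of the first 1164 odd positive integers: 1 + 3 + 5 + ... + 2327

Sum of first n odd numbers = n²
= 1164²
= 1354896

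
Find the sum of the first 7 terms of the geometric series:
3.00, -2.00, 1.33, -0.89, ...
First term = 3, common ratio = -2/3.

Sₙ = a(1 - rⁿ) / (1 - r)
S_7 = 3(1 - (-2/3)^7) / (1 - (-2/3))
S_7 = 3(1 - (-128/2187)) / (5/3)
S_7 = 463/243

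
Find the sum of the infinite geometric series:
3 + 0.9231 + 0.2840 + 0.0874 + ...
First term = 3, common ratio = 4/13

For |r| < 1, S = a / (1 - r)
S = 3 / (1 - (4/13))
S = 3 / (9/13)
S = 13/3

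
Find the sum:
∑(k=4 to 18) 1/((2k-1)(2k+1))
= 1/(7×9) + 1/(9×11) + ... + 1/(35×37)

Partial fractions: 1/((2k-1)(2k+1)) = (1/2)[1/(2k-1) - 1/(2k+1)]
The series telescopes:
= (1/2)[1/7 - 1/37]
= 15/259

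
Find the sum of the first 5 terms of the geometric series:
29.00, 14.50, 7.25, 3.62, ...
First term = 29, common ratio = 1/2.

Sₙ = a(1 - rⁿ) / (1 - r)
S_5 = 29(1 - (1/2)^5) / (1 - (1/2))
S_5 = 29(1 - (1/32)) / (1/2)
S_5 = 899/16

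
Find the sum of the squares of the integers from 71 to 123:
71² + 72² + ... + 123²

Use ∑_{k=1}^{n} k² = n(n+1)(2n+1)/6, then subtract the first 70 terms.
∑_{k=1}^{123} k² = 123×124×247/6 = 627874
∑_{k=1}^{70} k² = 70×71×141/6 = 116795
∑_{k=71}^{123} k² = 627874 - 116795 = 511079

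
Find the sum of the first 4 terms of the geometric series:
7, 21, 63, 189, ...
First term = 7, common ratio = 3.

Sₙ = a(1 - rⁿ) / (1 - r)
S_4 = 7(1 - 3^4) / (1 - 3)
S_4 = 7(1 - 81) / (-2)
S_4 = 280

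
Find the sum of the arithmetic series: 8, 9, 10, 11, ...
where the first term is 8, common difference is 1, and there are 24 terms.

Sₙ = n/2 × (first + last)
Last term = a + (n-1)d = 8 + (24-1)×1 = 31
S_24 = 24/2 × (8 + 31)
S_24 = 24/2 × 39 = 468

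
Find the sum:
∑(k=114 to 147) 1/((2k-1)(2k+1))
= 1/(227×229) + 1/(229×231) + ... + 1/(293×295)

Partial fractions: 1/((2k-1)(2k+1)) = (1/2)[1/(2k-1) - 1/(2k+1)]
The series telescopes:
= (1/2)[1/227 - 1/295]
= 34/66965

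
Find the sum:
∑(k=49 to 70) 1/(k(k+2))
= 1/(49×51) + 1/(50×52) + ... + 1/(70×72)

Partial fractions: 1/(k(k+2)) = (1/2)[1/k - 1/(k+2)]
Telescoping leaves the first two and last two terms:
= (1/2)[1/49 + 1/50 - 1/71 - 1/72]
= 77869/12524400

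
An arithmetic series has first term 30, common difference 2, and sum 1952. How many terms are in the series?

Using S = n/2 × [2a + (n-1)d]
1952 = n/2 × [2(30) + (n-1)(2)]
1952 = n/2 × [60 + 2n - 2]
3904 = n × [58 + 2n]
2n² + (58)n - 3904 = 0
Discriminant: Δ = (58)² - 4(2)(-3904) = 3364 + 31232 = 34596
√Δ = 186
n = [-(58) + √Δ] / (2·2) = (-58 + 186) / 4 = 128 / 4 = 32
(The negative root is discarded since n must be a positive integer.)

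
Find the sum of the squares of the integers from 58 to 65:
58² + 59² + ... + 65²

Use ∑_{k=1}^{n} k² = n(n+1)(2n+1)/6, then subtract the first 57 terms.
∑_{k=1}^{65} k² = 65×66×131/6 = 93665
∑_{k=1}^{57} k² = 57×58×115/6 = 63365
∑_{k=58}^{65} k² = 93665 - 63365 = 30300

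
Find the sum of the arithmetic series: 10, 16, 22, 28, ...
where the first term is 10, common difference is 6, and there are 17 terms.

Sₙ = n/2 × (first + last)
Last term = a + (n-1)d = 10 + (17-1)×6 = 106
S_17 = 17/2 × (10 + 106)
S_17 = 17/2 × 116 = 986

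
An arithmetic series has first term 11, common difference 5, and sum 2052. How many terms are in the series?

Using S = n/2 × [2a + (n-1)d]
2052 = n/2 × [2(11) + (n-1)(5)]
2052 = n/2 × [22 + 5n - 5]
4104 = n × [17 + 5n]
5n² + (17)n - 4104 = 0
Discriminant: Δ = (17)² - 4(5)(-4104) = 289 + 82080 = 82369
√Δ = 287
n = [-(17) + √Δ] / (2·5) = (-17 + 287) / 10 = 270 / 10 = 27
(The negative root is discarded since n must be a positive integer.)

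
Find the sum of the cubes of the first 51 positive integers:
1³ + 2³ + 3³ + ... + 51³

Formula: ∑k³ = [n(n+1)/2]²
= [51×52/2]²
= 1326²
= 1758276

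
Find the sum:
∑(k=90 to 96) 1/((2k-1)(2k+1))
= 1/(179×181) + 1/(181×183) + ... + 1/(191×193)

Partial fractions: 1/((2k-1)(2k+1)) = (1/2)[1/(2k-1) - 1/(2k+1)]
The series telescopes:
= (1/2)[1/179 - 1/193]
= 7/34547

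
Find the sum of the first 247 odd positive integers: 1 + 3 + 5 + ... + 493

Sum of first n odd numbers = n²
= 247²
= 61009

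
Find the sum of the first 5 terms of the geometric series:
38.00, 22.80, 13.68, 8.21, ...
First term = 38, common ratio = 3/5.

Sₙ = a(1 - rⁿ) / (1 - r)
S_5 = 38(1 - (3/5)^5) / (1 - (3/5))
S_5 = 38(1 - (243/3125)) / (2/5)
S_5 = 54758/625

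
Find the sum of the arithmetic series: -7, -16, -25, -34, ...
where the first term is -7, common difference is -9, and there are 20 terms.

Sₙ = n/2 × (first + last)
Last term = a + (n-1)d = -7 + (20-1)×(-9) = -178
S_20 = 20/2 × (-7 + (-178))
S_20 = 20/2 × (-185) = -1850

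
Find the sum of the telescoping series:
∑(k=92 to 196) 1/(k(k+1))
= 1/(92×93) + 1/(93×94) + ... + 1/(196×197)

Partial fractions: 1/(k(k+1)) = 1/k - 1/(k+1)
The series telescopes:
= (1/92 - 1/93) + (1/93 - 1/94) + ... + (1/196 - 1/197)
= 1/92 - 1/197
= 105/18124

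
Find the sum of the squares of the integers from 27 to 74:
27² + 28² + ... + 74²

Use ∑_{k=1}^{n} k² = n(n+1)(2n+1)/6, then subtract the first 26 terms.
∑_{k=1}^{74} k² = 74×75×149/6 = 137825
∑_{k=1}^{26} k² = 26×27×53/6 = 6201
∑_{k=27}^{74} k² = 137825 - 6201 = 131624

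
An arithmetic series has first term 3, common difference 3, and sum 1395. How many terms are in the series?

Using S = n/2 × [2a + (n-1)d]
1395 = n/2 × [2(3) + (n-1)(3)]
1395 = n/2 × [6 + 3n - 3]
2790 = n × [3 + 3n]
3n² + (3)n - 2790 = 0
Discriminant: Δ = (3)² - 4(3)(-2790) = 9 + 33480 = 33489
√Δ = 183
n = [-(3) + √Δ] / (2·3) = (-3 + 183) / 6 = 180 / 6 = 30
(The negative root is discarded since n must be a positive integer.)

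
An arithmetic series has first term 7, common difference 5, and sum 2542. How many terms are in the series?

Using S = n/2 × [2a + (n-1)d]
2542 = n/2 × [2(7) + (n-1)(5)]
2542 = n/2 × [14 + 5n - 5]
5084 = n × [9 + 5n]
5n² + (9)n - 5084 = 0
Discriminant: Δ = (9)² - 4(5)(-5084) = 81 + 101680 = 101761
√Δ = 319
n = [-(9) + √Δ] / (2·5) = (-9 + 319) / 10 = 310 / 10 = 31
(The negative root is discarded since n must be a positive integer.)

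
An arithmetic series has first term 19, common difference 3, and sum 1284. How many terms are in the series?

Using S = n/2 × [2a + (n-1)d]
1284 = n/2 × [2(19) + (n-1)(3)]
1284 = n/2 × [38 + 3n - 3]
2568 = n × [35 + 3n]
3n² + (35)n - 2568 = 0
Discriminant: Δ = (35)² - 4(3)(-2568) = 1225 + 30816 = 32041
√Δ = 179
n = [-(35) + √Δ] / (2·3) = (-35 + 179) / 6 = 144 / 6 = 24
(The negative root is discarded since n must be a positive integer.)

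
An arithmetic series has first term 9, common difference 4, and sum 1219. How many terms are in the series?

Using S = n/2 × [2a + (n-1)d]
1219 = n/2 × [2(9) + (n-1)(4)]
1219 = n/2 × [18 + 4n - 4]
2438 = n × [14 + 4n]
4n² + (14)n - 2438 = 0
Discriminant: Δ = (14)² - 4(4)(-2438) = 196 + 39008 = 39204
√Δ = 198
n = [-(14) + √Δ] / (2·4) = (-14 + 198) / 8 = 184 / 8 = 23
(The negative root is discarded since n must be a positive integer.)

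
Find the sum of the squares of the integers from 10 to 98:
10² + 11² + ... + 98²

Use ∑_{k=1}^{n} k² = n(n+1)(2n+1)/6, then subtract the first 9 terms.
∑_{k=1}^{98} k² = 98×99×197/6 = 318549
∑_{k=1}^{9} k² = 9×10×19/6 = 285
∑_{k=10}^{98} k² = 318549 - 285 = 318264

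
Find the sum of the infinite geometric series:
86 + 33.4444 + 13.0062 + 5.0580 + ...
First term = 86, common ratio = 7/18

For |r| < 1, S = a / (1 - r)
S = 86 / (1 - (7/18))
S = 86 / (11/18)
S = 1548/11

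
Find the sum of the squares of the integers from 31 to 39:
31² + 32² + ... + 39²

Use ∑_{k=1}^{n} k² = n(n+1)(2n+1)/6, then subtract the first 30 terms.
∑_{k=1}^{39} k² = 39×40×79/6 = 20540
∑_{k=1}^{30} k² = 30×31×61/6 = 9455
∑_{k=31}^{39} k² = 20540 - 9455 = 11085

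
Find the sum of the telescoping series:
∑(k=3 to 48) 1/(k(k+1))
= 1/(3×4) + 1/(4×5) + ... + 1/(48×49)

Partial fractions: 1/(k(k+1)) = 1/k - 1/(k+1)
The series telescopes:
= (1/3 - 1/4) + (1/4 - 1/5) + ... + (1/48 - 1/49)
= 1/3 - 1/49
= 46/147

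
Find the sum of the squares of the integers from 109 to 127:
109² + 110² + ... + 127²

Use ∑_{k=1}^{n} k² = n(n+1)(2n+1)/6, then subtract the first 108 terms.
∑_{k=1}^{127} k² = 127×128×255/6 = 690880
∑_{k=1}^{108} k² = 108×109×217/6 = 425754
∑_{k=109}^{127} k² = 690880 - 425754 = 265126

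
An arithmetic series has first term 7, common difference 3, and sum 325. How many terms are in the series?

Using S = n/2 × [2a + (n-1)d]
325 = n/2 × [2(7) + (n-1)(3)]
325 = n/2 × [14 + 3n - 3]
650 = n × [11 + 3n]
3n² + (11)n - 650 = 0
Discriminant: Δ = (11)² - 4(3)(-650) = 121 + 7800 = 7921
√Δ = 89
n = [-(11) + √Δ] / (2·3) = (-11 + 89) / 6 = 78 / 6 = 13
(The negative root is discarded since n must be a positive integer.)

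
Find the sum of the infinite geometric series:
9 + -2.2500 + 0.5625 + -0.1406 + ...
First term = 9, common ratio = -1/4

For |r| < 1, S = a / (1 - r)
S = 9 / (1 - (-1/4))
S = 9 / (5/4)
S = 36/5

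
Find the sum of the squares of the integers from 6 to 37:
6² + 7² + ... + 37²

Use ∑_{k=1}^{n} k² = n(n+1)(2n+1)/6, then subtract the first 5 terms.
∑_{k=1}^{37} k² = 37×38×75/6 = 17575
∑_{k=1}^{5} k² = 5×6×11/6 = 55
∑_{k=6}^{37} k² = 17575 - 55 = 17520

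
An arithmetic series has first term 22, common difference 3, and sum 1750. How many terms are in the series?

Using S = n/2 × [2a + (n-1)d]
1750 = n/2 × [2(22) + (n-1)(3)]
1750 = n/2 × [44 + 3n - 3]
3500 = n × [41 + 3n]
3n² + (41)n - 3500 = 0
Discriminant: Δ = (41)² - 4(3)(-3500) = 1681 + 42000 = 43681
√Δ = 209
n = [-(41) + √Δ] / (2·3) = (-41 + 209) / 6 = 168 / 6 = 28
(The negative root is discarded since n must be a positive integer.)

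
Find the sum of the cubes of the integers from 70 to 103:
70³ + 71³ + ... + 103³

Use ∑_{k=1}^{n} k³ = [n(n+1)/2]², then subtract the first 69 terms.
∑_{k=1}^{103} k³ = [103×104/2]² = 5356² = 28686736
∑_{k=1}^{69} k³ = [69×70/2]² = 2415² = 5832225
∑_{k=70}^{103} k³ = 28686736 - 5832225 = 22854511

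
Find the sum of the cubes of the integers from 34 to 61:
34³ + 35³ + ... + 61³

Use ∑_{k=1}^{n} k³ = [n(n+1)/2]², then subtract the first 33 terms.
∑_{k=1}^{61} k³ = [61×62/2]² = 1891² = 3575881
∑_{k=1}^{33} k³ = [33×34/2]² = 561² = 314721
∑_{k=34}^{61} k³ = 3575881 - 314721 = 3261160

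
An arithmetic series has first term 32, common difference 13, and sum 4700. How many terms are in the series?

Using S = n/2 × [2a + (n-1)d]
4700 = n/2 × [2(32) + (n-1)(13)]
4700 = n/2 × [64 + 13n - 13]
9400 = n × [51 + 13n]
13n² + (51)n - 9400 = 0
Discriminant: Δ = (51)² - 4(13)(-9400) = 2601 + 488800 = 491401
√Δ = 701
n = [-(51) + √Δ] / (2·13) = (-51 + 701) / 26 = 650 / 26 = 25
(The negative root is discarded since n must be a positive integer.)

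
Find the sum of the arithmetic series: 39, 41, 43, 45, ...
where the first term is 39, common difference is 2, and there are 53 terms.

Sₙ = n/2 × (first + last)
Last term = a + (n-1)d = 39 + (53-1)×2 = 143
S_53 = 53/2 × (39 + 143)
S_53 = 53/2 × 182 = 4823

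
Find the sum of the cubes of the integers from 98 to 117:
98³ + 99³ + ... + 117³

Use ∑_{k=1}^{n} k³ = [n(n+1)/2]², then subtract the first 97 terms.
∑_{k=1}^{117} k³ = [117×118/2]² = 6903² = 47651409
∑_{k=1}^{97} k³ = [97×98/2]² = 4753² = 22591009
∑_{k=98}^{117} k³ = 47651409 - 22591009 = 25060400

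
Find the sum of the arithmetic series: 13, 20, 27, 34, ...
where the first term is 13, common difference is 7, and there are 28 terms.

Sₙ = n/2 × (first + last)
Last term = a + (n-1)d = 13 + (28-1)×7 = 202
S_28 = 28/2 × (13 + 202)
S_28 = 28/2 × 215 = 3010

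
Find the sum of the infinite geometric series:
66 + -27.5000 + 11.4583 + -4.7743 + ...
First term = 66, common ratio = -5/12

For |r| < 1, S = a / (1 - r)
S = 66 / (1 - (-5/12))
S = 66 / (17/12)
S = 792/17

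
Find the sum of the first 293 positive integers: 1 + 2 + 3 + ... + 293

Formula: ∑k = n(n+1)/2
= 293×294/2
= 86142/2
= 43071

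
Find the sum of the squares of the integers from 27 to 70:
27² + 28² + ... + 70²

Use ∑_{k=1}^{n} k² = n(n+1)(2n+1)/6, then subtract the first 26 terms.
∑_{k=1}^{70} k² = 70×71×141/6 = 116795
∑_{k=1}^{26} k² = 26×27×53/6 = 6201
∑_{k=27}^{70} k² = 116795 - 6201 = 110594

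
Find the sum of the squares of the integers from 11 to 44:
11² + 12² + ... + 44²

Use ∑_{k=1}^{n} k² = n(n+1)(2n+1)/6, then subtract the first 10 terms.
∑_{k=1}^{44} k² = 44×45×89/6 = 29370
∑_{k=1}^{10} k² = 10×11×21/6 = 385
∑_{k=11}^{44} k² = 29370 - 385 = 28985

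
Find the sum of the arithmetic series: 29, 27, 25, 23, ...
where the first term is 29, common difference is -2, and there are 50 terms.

Sₙ = n/2 × (first + last)
Last term = a + (n-1)d = 29 + (50-1)×(-2) = -69
S_50 = 50/2 × (29 + (-69))
S_50 = 50/2 × (-40) = -1000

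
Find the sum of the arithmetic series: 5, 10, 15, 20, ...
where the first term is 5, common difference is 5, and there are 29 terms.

Sₙ = n/2 × (first + last)
Last term = a + (n-1)d = 5 + (29-1)×5 = 145
S_29 = 29/2 × (5 + 145)
S_29 = 29/2 × 150 = 2175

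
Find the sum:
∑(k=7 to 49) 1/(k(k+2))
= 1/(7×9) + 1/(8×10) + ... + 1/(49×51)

Partial fractions: 1/(k(k+2)) = (1/2)[1/k - 1/(k+2)]
Telescoping leaves the first two and last two terms:
= (1/2)[1/7 + 1/8 - 1/50 - 1/51]
= 16297/142800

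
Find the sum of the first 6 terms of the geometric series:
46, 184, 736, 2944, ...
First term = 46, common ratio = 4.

Sₙ = a(1 - rⁿ) / (1 - r)
S_6 = 46(1 - 4^6) / (1 - 4)
S_6 = 46(1 - 4096) / (-3)
S_6 = 62790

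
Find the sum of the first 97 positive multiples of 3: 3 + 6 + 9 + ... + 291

Factor out 3: = 3(1 + 2 + ... + 97) = 3 × n(n+1)/2
= 3 × 97×98/2
= 3 × 4753
= 14259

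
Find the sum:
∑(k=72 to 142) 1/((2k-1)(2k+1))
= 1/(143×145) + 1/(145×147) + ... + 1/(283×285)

Partial fractions: 1/((2k-1)(2k+1)) = (1/2)[1/(2k-1) - 1/(2k+1)]
The series telescopes:
= (1/2)[1/143 - 1/285]
= 71/40755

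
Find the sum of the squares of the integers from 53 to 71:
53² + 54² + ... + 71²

Use ∑_{k=1}^{n} k² = n(n+1)(2n+1)/6, then subtract the first 52 terms.
∑_{k=1}^{71} k² = 71×72×143/6 = 121836
∑_{k=1}^{52} k² = 52×53×105/6 = 48230
∑_{k=53}^{71} k² = 121836 - 48230 = 73606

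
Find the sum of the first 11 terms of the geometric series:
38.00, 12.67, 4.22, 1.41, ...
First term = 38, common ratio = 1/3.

Sₙ = a(1 - rⁿ) / (1 - r)
S_11 = 38(1 - (1/3)^11) / (1 - (1/3))
S_11 = 38(1 - (1/177147)) / (2/3)
S_11 = 3365774/59049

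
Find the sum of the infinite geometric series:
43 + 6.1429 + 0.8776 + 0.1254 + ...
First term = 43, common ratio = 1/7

For |r| < 1, S = a / (1 - r)
S = 43 / (1 - (1/7))
S = 43 / (6/7)
S = 301/6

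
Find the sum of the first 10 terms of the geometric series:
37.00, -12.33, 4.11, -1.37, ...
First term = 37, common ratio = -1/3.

Sₙ = a(1 - rⁿ) / (1 - r)
S_10 = 37(1 - (-1/3)^10) / (1 - (-1/3))
S_10 = 37(1 - (1/59049)) / (4/3)
S_10 = 546194/19683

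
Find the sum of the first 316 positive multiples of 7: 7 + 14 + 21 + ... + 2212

Factor out 7: = 7(1 + 2 + ... + 316) = 7 × n(n+1)/2
= 7 × 316×317/2
= 7 × 50086
= 350602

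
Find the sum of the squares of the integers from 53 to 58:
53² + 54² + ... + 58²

Use ∑_{k=1}^{n} k² = n(n+1)(2n+1)/6, then subtract the first 52 terms.
∑_{k=1}^{58} k² = 58×59×117/6 = 66729
∑_{k=1}^{52} k² = 52×53×105/6 = 48230
∑_{k=53}^{58} k² = 66729 - 48230 = 18499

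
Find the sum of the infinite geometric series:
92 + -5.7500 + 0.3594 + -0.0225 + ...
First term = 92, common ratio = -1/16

For |r| < 1, S = a / (1 - r)
S = 92 / (1 - (-1/16))
S = 92 / (17/16)
S = 1472/17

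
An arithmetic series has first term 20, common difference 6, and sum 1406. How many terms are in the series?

Using S = n/2 × [2a + (n-1)d]
1406 = n/2 × [2(20) + (n-1)(6)]
1406 = n/2 × [40 + 6n - 6]
2812 = n × [34 + 6n]
6n² + (34)n - 2812 = 0
Discriminant: Δ = (34)² - 4(6)(-2812) = 1156 + 67488 = 68644
√Δ = 262
n = [-(34) + √Δ] / (2·6) = (-34 + 262) / 12 = 228 / 12 = 19
(The negative root is discarded since n must be a positive integer.)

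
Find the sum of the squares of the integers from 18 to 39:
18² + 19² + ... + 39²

Use ∑_{k=1}^{n} k² = n(n+1)(2n+1)/6, then subtract the first 17 terms.
∑_{k=1}^{39} k² = 39×40×79/6 = 20540
∑_{k=1}^{17} k² = 17×18×35/6 = 1785
∑_{k=18}^{39} k² = 20540 - 1785 = 18755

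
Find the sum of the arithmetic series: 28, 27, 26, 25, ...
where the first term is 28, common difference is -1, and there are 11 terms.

Sₙ = n/2 × (first + last)
Last term = a + (n-1)d = 28 + (11-1)×(-1) = 18
S_11 = 11/2 × (28 + 18)
S_11 = 11/2 × 46 = 253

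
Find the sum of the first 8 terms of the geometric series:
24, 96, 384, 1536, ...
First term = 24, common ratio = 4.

Sₙ = a(1 - rⁿ) / (1 - r)
S_8 = 24(1 - 4^8) / (1 - 4)
S_8 = 24(1 - 65536) / (-3)
S_8 = 524280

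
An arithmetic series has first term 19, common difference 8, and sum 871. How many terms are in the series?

Using S = n/2 × [2a + (n-1)d]
871 = n/2 × [2(19) + (n-1)(8)]
871 = n/2 × [38 + 8n - 8]
1742 = n × [30 + 8n]
8n² + (30)n - 1742 = 0
Discriminant: Δ = (30)² - 4(8)(-1742) = 900 + 55744 = 56644
√Δ = 238
n = [-(30) + √Δ] / (2·8) = (-30 + 238) / 16 = 208 / 16 = 13
(The negative root is discarded since n must be a positive integer.)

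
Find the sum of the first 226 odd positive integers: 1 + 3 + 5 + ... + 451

Sum of first n odd numbers = n²
= 226²
= 51076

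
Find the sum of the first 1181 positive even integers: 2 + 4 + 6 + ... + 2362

Sum of first n even numbers = n(n+1)
= 1181×1182
= 1395942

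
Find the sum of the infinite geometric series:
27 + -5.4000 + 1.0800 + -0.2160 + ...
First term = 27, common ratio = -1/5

For |r| < 1, S = a / (1 - r)
S = 27 / (1 - (-1/5))
S = 27 / (6/5)
S = 45/2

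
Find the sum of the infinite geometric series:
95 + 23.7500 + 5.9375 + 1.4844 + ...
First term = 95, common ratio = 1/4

For |r| < 1, S = a / (1 - r)
S = 95 / (1 - (1/4))
S = 95 / (3/4)
S = 380/3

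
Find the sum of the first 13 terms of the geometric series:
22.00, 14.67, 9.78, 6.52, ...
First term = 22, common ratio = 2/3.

Sₙ = a(1 - rⁿ) / (1 - r)
S_13 = 22(1 - (2/3)^13) / (1 - (2/3))
S_13 = 22(1 - (8192/1594323)) / (1/3)
S_13 = 34894882/531441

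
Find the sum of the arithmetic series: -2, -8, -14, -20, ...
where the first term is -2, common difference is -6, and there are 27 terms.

Sₙ = n/2 × (first + last)
Last term = a + (n-1)d = -2 + (27-1)×(-6) = -158
S_27 = 27/2 × (-2 + (-158))
S_27 = 27/2 × (-160) = -2160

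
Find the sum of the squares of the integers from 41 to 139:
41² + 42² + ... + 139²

Use ∑_{k=1}^{n} k² = n(n+1)(2n+1)/6, then subtract the first 40 terms.
∑_{k=1}^{139} k² = 139×140×279/6 = 904890
∑_{k=1}^{40} k² = 40×41×81/6 = 22140
∑_{k=41}^{139} k² = 904890 - 22140 = 882750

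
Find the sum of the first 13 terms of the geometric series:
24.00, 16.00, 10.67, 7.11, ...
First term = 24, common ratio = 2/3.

Sₙ = a(1 - rⁿ) / (1 - r)
S_13 = 24(1 - (2/3)^13) / (1 - (2/3))
S_13 = 24(1 - (8192/1594323)) / (1/3)
S_13 = 12689048/177147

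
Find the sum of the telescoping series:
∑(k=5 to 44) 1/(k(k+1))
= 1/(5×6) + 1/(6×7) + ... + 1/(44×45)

Partial fractions: 1/(k(k+1)) = 1/k - 1/(k+1)
The series telescopes:
= (1/5 - 1/6) + (1/6 - 1/7) + ... + (1/44 - 1/45)
= 1/5 - 1/45
= 8/45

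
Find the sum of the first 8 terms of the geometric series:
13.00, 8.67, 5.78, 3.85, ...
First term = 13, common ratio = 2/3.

Sₙ = a(1 - rⁿ) / (1 - r)
S_8 = 13(1 - (2/3)^8) / (1 - (2/3))
S_8 = 13(1 - (256/6561)) / (1/3)
S_8 = 81965/2187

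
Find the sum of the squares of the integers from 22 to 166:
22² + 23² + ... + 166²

Use ∑_{k=1}^{n} k² = n(n+1)(2n+1)/6, then subtract the first 21 terms.
∑_{k=1}^{166} k² = 166×167×333/6 = 1538571
∑_{k=1}^{21} k² = 21×22×43/6 = 3311
∑_{k=22}^{166} k² = 1538571 - 3311 = 1535260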